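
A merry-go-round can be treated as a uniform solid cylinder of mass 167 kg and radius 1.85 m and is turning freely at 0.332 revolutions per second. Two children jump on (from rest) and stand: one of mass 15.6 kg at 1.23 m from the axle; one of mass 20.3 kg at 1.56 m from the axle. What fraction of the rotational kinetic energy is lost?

The added mass arrives with no angular momentum about the axle, and any external torque about the axle is negligible, so the system's angular momentum is conserved.
I_p = ½(167)(1.85)² = 285.8 kg·m².
Added inertia Σmr² = (15.6)(1.23)² + (20.3)(1.56)² = 73.00 kg·m²; I_f = 285.8 + 73.00 = 358.8 kg·m².
ω_f = I_p ω_i / I_f = (285.8)(0.332) / 358.8 = 0.2644 rev/s.
KE_i = ½(285.8)(2.086 rad/s)² = 621.8 J; KE_f = ½(358.8)(1.662)² = 495.3 J.
Fraction lost = 0.2035.

fraction ≈ 0.203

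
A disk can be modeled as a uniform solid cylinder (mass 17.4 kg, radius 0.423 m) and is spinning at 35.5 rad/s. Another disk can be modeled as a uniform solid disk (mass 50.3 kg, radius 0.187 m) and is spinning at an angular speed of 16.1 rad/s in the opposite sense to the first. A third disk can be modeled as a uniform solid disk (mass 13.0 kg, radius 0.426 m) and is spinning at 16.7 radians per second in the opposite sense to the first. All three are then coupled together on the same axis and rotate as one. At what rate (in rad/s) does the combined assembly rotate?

|ω_f| ≈ 5.92 rad/s

No external torque acts about the common axis, so total angular momentum is conserved.
Moments of inertia: I_A = ½(17.4)(0.423)² = 1.557 kg·m²; I_B = ½(50.3)(0.187)² = 0.8795 kg·m²; I_C = ½(13.0)(0.426)² = 1.180 kg·m².
Taking A's sense as positive: L = (1.557)(35.5) − (0.8795)(16.1) − (1.180)(16.7) = 21.40 kg·m²·rad/s.
Combined I = 1.557 + 0.8795 + 1.180 = 3.616 kg·m².
ω_f = L / I = 21.40 / 3.616 = 5.920 rad/s.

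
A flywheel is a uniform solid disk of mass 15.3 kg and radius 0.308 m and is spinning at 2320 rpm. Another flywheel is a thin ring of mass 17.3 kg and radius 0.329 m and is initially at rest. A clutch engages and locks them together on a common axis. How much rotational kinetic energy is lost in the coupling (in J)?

ΔKE lost ≈ 15400 J

The coupling torques are internal; angular momentum about the shared axis is conserved.
Moments of inertia: I_A = ½(15.3)(0.308)² = 0.7257 kg·m²; I_B = (17.3)(0.329)² = 1.873 kg·m².
Taking A's sense as positive: L = (0.7257)(2320) = 1684 kg·m²·rpm.
Combined I = 0.7257 + 1.873 = 2.598 kg·m².
ω_f = L / I = 1684 / 2.598 = 648.0 rpm.
KE_i = ½ΣIω² = 21420 J; KE_f = ½(2.598)(67.86)² = 5982 J.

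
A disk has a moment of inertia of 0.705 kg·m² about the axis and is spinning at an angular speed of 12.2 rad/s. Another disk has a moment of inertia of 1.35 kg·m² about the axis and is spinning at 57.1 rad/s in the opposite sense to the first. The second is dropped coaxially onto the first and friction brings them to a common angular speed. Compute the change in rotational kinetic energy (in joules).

ΔKE ≈ -1110 J

The coupling torques are internal; angular momentum about the shared axis is conserved.
Taking A's sense as positive: L = (0.7050)(12.2) − (1.350)(57.1) = -68.48 kg·m²·rad/s.
Combined I = 0.7050 + 1.350 = 2.055 kg·m².
ω_f = L / I = -68.48 / 2.055 = -33.33 rad/s.
KE_i = ½ΣIω² = 2253 J; KE_f = ½(2.055)(33.33)² = 1141 J.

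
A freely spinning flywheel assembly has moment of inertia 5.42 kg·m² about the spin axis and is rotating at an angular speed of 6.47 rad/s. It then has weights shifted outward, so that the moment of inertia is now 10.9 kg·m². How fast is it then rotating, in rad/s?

ω₂ ≈ 3.22 rad/s

With no external torque about the axis, L is conserved: I₁ω₁ = I₂ω₂.
ω₂ = I₁ω₁ / I₂ = (5.420)(6.47 rad/s) / (10.90) = 3.217 rad/s.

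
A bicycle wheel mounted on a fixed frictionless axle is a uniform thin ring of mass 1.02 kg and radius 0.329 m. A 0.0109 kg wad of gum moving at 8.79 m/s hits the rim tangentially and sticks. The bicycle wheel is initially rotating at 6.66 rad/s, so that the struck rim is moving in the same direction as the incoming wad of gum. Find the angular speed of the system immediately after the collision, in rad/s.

About the axle the impulsive forces during the collision are internal, so angular momentum about that axis is conserved.
I_p = (1.02)(0.329)² = 0.1104 kg·m². Taking the sense of the wad of gum's angular momentum as positive, L_{wad} = m v R = (0.0109)(8.79)(0.329) = 0.03152 kg·m²/s.
L_i = +I_p ω_p + m v R = +(0.1104)(6.66) + 0.03152 = 0.7668 kg·m²/s.
After sticking, I_f = I_p + m R² = 0.1104 + (0.0109)(0.329)² = 0.1116 kg·m².
ω_f = L_i / I_f = 0.7668 / 0.1116 = 6.872 rad/s.

|ω_f| ≈ 6.87 rad/s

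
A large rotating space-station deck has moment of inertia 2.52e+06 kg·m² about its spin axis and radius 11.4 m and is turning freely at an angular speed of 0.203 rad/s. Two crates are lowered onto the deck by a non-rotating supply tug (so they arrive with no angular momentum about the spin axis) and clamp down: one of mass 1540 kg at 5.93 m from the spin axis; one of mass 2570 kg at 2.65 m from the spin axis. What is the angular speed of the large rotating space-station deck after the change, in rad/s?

The added mass arrives with no angular momentum about the spin axis, and any external torque about the spin axis is negligible, so the system's angular momentum is conserved.
Added inertia Σmr² = (1540)(5.93)² + (2570)(2.65)² = 72200 kg·m²; I_f = 2.520e+06 + 72200 = 2.592e+06 kg·m².
ω_f = I_p ω_i / I_f = (2.520e+06)(0.203) / 2.592e+06 = 0.1973 rad/s.

ω_f ≈ 0.197 rad/s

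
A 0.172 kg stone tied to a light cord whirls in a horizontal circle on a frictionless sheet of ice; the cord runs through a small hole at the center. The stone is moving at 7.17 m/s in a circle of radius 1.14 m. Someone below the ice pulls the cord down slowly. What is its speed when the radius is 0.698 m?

The only horizontal force on the mass is along the cord (radial), so it exerts no torque about the hole and angular momentum m v r is conserved.
v₂ = v₁ r₁ / r₂ = (7.17)(1.14) / (0.698) = 11.71 m/s.

v₂ ≈ 11.7 m/s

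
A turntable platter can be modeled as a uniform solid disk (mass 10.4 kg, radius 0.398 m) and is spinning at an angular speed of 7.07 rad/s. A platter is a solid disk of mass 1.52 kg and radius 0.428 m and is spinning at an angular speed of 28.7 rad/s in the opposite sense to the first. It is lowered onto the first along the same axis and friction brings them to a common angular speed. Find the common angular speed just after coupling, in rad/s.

|ω_f| ≈ 1.90 rad/s

The coupling torques are internal; angular momentum about the shared axis is conserved.
Moments of inertia: I_A = ½(10.4)(0.398)² = 0.8237 kg·m²; I_B = ½(1.52)(0.428)² = 0.1392 kg·m².
Taking A's sense as positive: L = (0.8237)(7.07) − (0.1392)(28.7) = 1.828 kg·m²·rad/s.
Combined I = 0.8237 + 0.1392 = 0.9629 kg·m².
ω_f = L / I = 1.828 / 0.9629 = 1.898 rad/s.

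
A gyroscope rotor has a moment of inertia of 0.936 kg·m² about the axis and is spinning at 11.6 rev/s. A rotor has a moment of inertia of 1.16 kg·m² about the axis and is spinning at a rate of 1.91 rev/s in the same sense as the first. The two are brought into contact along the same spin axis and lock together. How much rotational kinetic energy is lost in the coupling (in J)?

ΔKE lost ≈ 960 J

No external torque acts about the common axis, so total angular momentum is conserved.
Taking A's sense as positive: L = (0.9360)(11.6) + (1.160)(1.91) = 13.07 kg·m²·rev/s.
Combined I = 0.9360 + 1.160 = 2.096 kg·m².
ω_f = L / I = 13.07 / 2.096 = 6.237 rev/s.
KE_i = ½ΣIω² = 2570 J; KE_f = ½(2.096)(39.19)² = 1610 J.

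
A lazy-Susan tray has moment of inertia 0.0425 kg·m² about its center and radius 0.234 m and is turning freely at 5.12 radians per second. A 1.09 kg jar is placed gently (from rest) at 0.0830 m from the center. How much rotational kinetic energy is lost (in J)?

energy lost ≈ 0.0836 J

No external torque acts about the center; L_before = L_after.
Added inertia Σmr² = (1.09)(0.0830)² = 0.007509 kg·m²; I_f = 0.04250 + 0.007509 = 0.05001 kg·m².
ω_f = I_p ω_i / I_f = (0.04250)(5.12) / 0.05001 = 4.351 rad/s.
KE_i = ½(0.04250)(5.120 rad/s)² = 0.5571 J; KE_f = ½(0.05001)(4.351)² = 0.4734 J.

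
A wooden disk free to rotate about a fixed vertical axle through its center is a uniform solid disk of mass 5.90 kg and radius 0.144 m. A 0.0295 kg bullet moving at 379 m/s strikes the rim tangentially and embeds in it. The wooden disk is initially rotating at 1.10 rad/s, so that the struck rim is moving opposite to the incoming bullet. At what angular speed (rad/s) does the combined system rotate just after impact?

The axle reaction passes through the axle and exerts no torque about it; angular momentum about the axle is conserved through the impact.
I_p = ½(5.90)(0.144)² = 0.06117 kg·m². Taking the sense of the bullet's angular momentum as positive, L_{bullet} = m v R = (0.0295)(379)(0.144) = 1.610 kg·m²/s.
L_i = −I_p ω_p + m v R = −(0.06117)(1.10) + 1.610 = 1.543 kg·m²/s.
After sticking, I_f = I_p + m R² = 0.06117 + (0.0295)(0.144)² = 0.06178 kg·m².
ω_f = L_i / I_f = 1.543 / 0.06178 = 24.97 rad/s.

|ω_f| ≈ 25.0 rad/s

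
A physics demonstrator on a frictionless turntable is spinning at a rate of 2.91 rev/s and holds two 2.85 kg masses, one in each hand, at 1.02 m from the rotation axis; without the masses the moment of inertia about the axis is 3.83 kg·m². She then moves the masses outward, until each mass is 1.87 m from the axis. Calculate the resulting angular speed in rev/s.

No external torque acts about the spin axis, so angular momentum is conserved.
I₁ = 3.83 + 2(2.85)(1.02)² = 9.760 kg·m²; I₂ = 3.83 + 2(2.85)(1.87)² = 23.76 kg·m².
ω₂ = I₁ω₁ / I₂ = (9.760)(2.91 rev/s) / (23.76) = 1.195 rev/s.

ω₂ ≈ 1.20 rev/s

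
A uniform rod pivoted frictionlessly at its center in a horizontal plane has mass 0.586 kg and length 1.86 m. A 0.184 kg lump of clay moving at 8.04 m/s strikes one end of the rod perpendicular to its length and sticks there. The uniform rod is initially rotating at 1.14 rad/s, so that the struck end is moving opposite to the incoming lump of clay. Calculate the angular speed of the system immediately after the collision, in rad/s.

|ω_f| ≈ 3.61 rad/s

About the pivot the impulsive forces during the collision are internal, so angular momentum about that axis is conserved.
I_p = (1/12)(0.586)(1.86)² = 0.1689 kg·m². Taking the sense of the lump of clay's angular momentum as positive, L_{lump} = m v R = (0.184)(8.04)(1.86/2) = 1.376 kg·m²/s.
L_i = −I_p ω_p + m v R = −(0.1689)(1.14) + 1.376 = 1.183 kg·m²/s.
After sticking, I_f = I_p + m R² = 0.1689 + (0.184)(1.86/2)² = 0.3281 kg·m².
ω_f = L_i / I_f = 1.183 / 0.3281 = 3.606 rad/s.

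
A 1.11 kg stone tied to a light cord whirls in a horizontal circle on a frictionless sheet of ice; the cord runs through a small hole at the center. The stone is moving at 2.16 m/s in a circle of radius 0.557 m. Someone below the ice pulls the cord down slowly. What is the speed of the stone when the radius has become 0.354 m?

v₂ ≈ 3.40 m/s

Central (radial) force ⇒ zero torque about the center ⇒ m v r is constant.
v₂ = v₁ r₁ / r₂ = (2.16)(0.557) / (0.354) = 3.399 m/s.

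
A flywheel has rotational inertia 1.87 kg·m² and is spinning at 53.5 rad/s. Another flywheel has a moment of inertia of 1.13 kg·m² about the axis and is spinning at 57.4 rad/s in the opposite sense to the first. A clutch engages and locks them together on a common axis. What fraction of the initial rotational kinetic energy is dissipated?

fraction ≈ 0.955

No external torque acts about the common axis, so total angular momentum is conserved.
Taking A's sense as positive: L = (1.870)(53.5) − (1.130)(57.4) = 35.18 kg·m²·rad/s.
Combined I = 1.870 + 1.130 = 3.000 kg·m².
ω_f = L / I = 35.18 / 3.000 = 11.73 rad/s.
KE_i = ½ΣIω² = 4538 J; KE_f = ½(3.000)(11.73)² = 206.3 J.
Fraction dissipated = (KE_i − KE_f)/KE_i = 0.9545.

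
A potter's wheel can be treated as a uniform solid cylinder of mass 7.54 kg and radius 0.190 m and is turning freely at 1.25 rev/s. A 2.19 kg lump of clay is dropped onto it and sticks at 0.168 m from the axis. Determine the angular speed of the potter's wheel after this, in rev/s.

The added mass arrives with no angular momentum about the axis, and any external torque about the axis is negligible, so the system's angular momentum is conserved.
I_p = ½(7.54)(0.190)² = 0.1361 kg·m².
Added inertia Σmr² = (2.19)(0.168)² = 0.06181 kg·m²; I_f = 0.1361 + 0.06181 = 0.1979 kg·m².
ω_f = I_p ω_i / I_f = (0.1361)(1.25) / 0.1979 = 0.8596 rev/s.

ω_f ≈ 0.860 rev/s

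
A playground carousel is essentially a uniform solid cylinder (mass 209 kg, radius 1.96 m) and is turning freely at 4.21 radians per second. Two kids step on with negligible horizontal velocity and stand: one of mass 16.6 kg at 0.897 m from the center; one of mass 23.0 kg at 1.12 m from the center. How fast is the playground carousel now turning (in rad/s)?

The added mass arrives with no angular momentum about the center, and any external torque about the center is negligible, so the system's angular momentum is conserved.
I_p = ½(209)(1.96)² = 401.4 kg·m².
Added inertia Σmr² = (16.6)(0.897)² + (23.0)(1.12)² = 42.21 kg·m²; I_f = 401.4 + 42.21 = 443.7 kg·m².
ω_f = I_p ω_i / I_f = (401.4)(4.21) / 443.7 = 3.809 rad/s.

ω_f ≈ 3.81 rad/s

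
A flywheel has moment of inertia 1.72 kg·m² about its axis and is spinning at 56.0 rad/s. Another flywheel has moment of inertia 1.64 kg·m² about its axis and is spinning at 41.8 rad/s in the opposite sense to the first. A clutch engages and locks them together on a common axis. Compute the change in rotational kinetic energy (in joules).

The coupling torques are internal; angular momentum about the shared axis is conserved.
Taking A's sense as positive: L = (1.720)(56.0) − (1.640)(41.8) = 27.77 kg·m²·rad/s.
Combined I = 1.720 + 1.640 = 3.360 kg·m².
ω_f = L / I = 27.77 / 3.360 = 8.264 rad/s.
KE_i = ½ΣIω² = 4130 J; KE_f = ½(3.360)(8.264)² = 114.7 J.

ΔKE ≈ -4010 J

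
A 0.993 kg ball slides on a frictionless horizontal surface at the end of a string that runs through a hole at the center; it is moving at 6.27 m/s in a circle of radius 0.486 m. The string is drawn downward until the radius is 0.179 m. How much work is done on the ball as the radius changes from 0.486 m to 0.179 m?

W ≈ 124 J

The only horizontal force on the mass is along the cord (radial), so it exerts no torque about the hole and angular momentum m v r is conserved.
v₂ = v₁ r₁ / r₂ = (6.27)(0.486) / (0.179) = 17.02 m/s.
W = ΔKE = ½m(v₂² − v₁²) = 124.4 J.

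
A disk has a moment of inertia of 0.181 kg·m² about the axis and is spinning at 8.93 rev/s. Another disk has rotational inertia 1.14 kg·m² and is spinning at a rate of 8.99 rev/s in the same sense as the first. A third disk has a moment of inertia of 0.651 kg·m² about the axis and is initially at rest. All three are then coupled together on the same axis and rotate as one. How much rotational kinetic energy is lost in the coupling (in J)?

The coupling torques are internal; angular momentum about the shared axis is conserved.
Taking A's sense as positive: L = (0.1810)(8.93) + (1.140)(8.99) = 11.86 kg·m²·rev/s.
Combined I = 0.1810 + 1.140 + 0.6510 = 1.972 kg·m².
ω_f = L / I = 11.86 / 1.972 = 6.017 rev/s.
KE_i = ½ΣIω² = 2104 J; KE_f = ½(1.972)(37.80)² = 1409 J.

ΔKE lost ≈ 694 J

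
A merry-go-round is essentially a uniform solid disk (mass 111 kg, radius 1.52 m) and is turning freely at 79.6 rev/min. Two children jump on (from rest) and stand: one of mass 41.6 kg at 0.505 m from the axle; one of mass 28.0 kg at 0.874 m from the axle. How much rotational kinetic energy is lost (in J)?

No external torque acts about the axle; L_before = L_after.
I_p = ½(111)(1.52)² = 128.2 kg·m².
Added inertia Σmr² = (41.6)(0.505)² + (28.0)(0.874)² = 32.00 kg·m²; I_f = 128.2 + 32.00 = 160.2 kg·m².
ω_f = I_p ω_i / I_f = (128.2)(79.6) / 160.2 = 63.70 rpm.
KE_i = ½(128.2)(8.336 rad/s)² = 4455 J; KE_f = ½(160.2)(6.671)² = 3565 J.

energy lost ≈ 890 J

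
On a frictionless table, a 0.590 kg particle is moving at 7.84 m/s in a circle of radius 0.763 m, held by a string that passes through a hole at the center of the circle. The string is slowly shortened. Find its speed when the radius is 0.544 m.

The only horizontal force on the mass is along the cord (radial), so it exerts no torque about the hole and angular momentum m v r is conserved.
v₂ = v₁ r₁ / r₂ = (7.84)(0.763) / (0.544) = 11.00 m/s.

v₂ ≈ 11.0 m/s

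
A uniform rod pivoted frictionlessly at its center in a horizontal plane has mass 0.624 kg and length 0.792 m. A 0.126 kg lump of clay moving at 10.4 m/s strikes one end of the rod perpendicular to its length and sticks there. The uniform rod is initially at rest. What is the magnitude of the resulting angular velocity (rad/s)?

|ω_f| ≈ 9.91 rad/s

About the pivot the impulsive forces during the collision are internal, so angular momentum about that axis is conserved.
I_p = (1/12)(0.624)(0.792)² = 0.03262 kg·m². Taking the sense of the lump of clay's angular momentum as positive, L_{lump} = m v R = (0.126)(10.4)(0.792/2) = 0.5189 kg·m²/s.
L_i = 0 + 0.5189 = 0.5189 kg·m²/s.
After sticking, I_f = I_p + m R² = 0.03262 + (0.126)(0.792/2)² = 0.05238 kg·m².
ω_f = L_i / I_f = 0.5189 / 0.05238 = 9.907 rad/s.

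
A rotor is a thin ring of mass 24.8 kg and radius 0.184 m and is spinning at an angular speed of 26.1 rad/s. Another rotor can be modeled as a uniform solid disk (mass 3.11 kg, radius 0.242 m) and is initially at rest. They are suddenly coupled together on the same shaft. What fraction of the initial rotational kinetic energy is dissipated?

fraction ≈ 0.0978

The coupling torques are internal; angular momentum about the shared axis is conserved.
Moments of inertia: I_A = (24.8)(0.184)² = 0.8396 kg·m²; I_B = ½(3.11)(0.242)² = 0.09107 kg·m².
Taking A's sense as positive: L = (0.8396)(26.1) = 21.91 kg·m²·rad/s.
Combined I = 0.8396 + 0.09107 = 0.9307 kg·m².
ω_f = L / I = 21.91 / 0.9307 = 23.55 rad/s.
KE_i = ½ΣIω² = 286.0 J; KE_f = ½(0.9307)(23.55)² = 258.0 J.
Fraction dissipated = (KE_i − KE_f)/KE_i = 0.09785.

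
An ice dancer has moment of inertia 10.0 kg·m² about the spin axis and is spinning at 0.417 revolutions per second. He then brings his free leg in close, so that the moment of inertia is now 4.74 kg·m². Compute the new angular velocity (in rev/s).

ω₂ ≈ 0.880 rev/s

Angular momentum about the spin axis is conserved since the torque about it is zero.
ω₂ = I₁ω₁ / I₂ = (10.00)(0.417 rev/s) / (4.740) = 0.8797 rev/s.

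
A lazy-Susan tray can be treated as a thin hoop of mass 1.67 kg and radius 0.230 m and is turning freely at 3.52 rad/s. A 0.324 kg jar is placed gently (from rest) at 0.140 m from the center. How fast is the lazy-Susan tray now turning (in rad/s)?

No external torque acts about the center; L_before = L_after.
I_p = (1.67)(0.230)² = 0.08834 kg·m².
Added inertia Σmr² = (0.324)(0.140)² = 0.006350 kg·m²; I_f = 0.08834 + 0.006350 = 0.09469 kg·m².
ω_f = I_p ω_i / I_f = (0.08834)(3.52) / 0.09469 = 3.284 rad/s.

ω_f ≈ 3.28 rad/s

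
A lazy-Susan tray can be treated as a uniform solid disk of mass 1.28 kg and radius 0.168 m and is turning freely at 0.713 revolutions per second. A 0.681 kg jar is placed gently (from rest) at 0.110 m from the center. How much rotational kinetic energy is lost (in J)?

energy lost ≈ 0.0568 J

No external torque acts about the center; L_before = L_after.
I_p = ½(1.28)(0.168)² = 0.01806 kg·m².
Added inertia Σmr² = (0.681)(0.110)² = 0.008240 kg·m²; I_f = 0.01806 + 0.008240 = 0.02630 kg·m².
ω_f = I_p ω_i / I_f = (0.01806)(0.713) / 0.02630 = 0.4896 rev/s.
KE_i = ½(0.01806)(4.480 rad/s)² = 0.1813 J; KE_f = ½(0.02630)(3.076)² = 0.1245 J.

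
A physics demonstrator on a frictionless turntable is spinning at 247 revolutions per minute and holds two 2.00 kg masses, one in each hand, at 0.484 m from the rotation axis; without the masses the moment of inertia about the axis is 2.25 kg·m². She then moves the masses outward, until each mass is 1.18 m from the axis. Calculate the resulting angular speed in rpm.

With no external torque about the axis, L is conserved: I₁ω₁ = I₂ω₂.
I₁ = 2.25 + 2(2.00)(0.484)² = 3.187 kg·m²; I₂ = 2.25 + 2(2.00)(1.18)² = 7.820 kg·m².
ω₂ = I₁ω₁ / I₂ = (3.187)(247 rpm) / (7.820) = 100.7 rpm.

ω₂ ≈ 101 rpm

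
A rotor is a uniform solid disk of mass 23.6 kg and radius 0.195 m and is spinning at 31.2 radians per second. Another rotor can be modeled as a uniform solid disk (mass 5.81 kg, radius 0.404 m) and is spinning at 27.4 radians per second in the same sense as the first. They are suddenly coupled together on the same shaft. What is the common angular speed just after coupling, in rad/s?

No external torque acts about the common axis, so total angular momentum is conserved.
Moments of inertia: I_A = ½(23.6)(0.195)² = 0.4487 kg·m²; I_B = ½(5.81)(0.404)² = 0.4741 kg·m².
Taking A's sense as positive: L = (0.4487)(31.2) + (0.4741)(27.4) = 26.99 kg·m²·rad/s.
Combined I = 0.4487 + 0.4741 = 0.9228 kg·m².
ω_f = L / I = 26.99 / 0.9228 = 29.25 rad/s.

|ω_f| ≈ 29.2 rad/s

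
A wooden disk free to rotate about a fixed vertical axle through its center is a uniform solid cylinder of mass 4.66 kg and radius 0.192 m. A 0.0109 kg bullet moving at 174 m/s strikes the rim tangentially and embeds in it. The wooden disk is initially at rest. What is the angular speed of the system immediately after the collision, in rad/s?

|ω_f| ≈ 4.22 rad/s

The axle reaction passes through the axle and exerts no torque about it; angular momentum about the axle is conserved through the impact.
I_p = ½(4.66)(0.192)² = 0.08589 kg·m². Taking the sense of the bullet's angular momentum as positive, L_{bullet} = m v R = (0.0109)(174)(0.192) = 0.3641 kg·m²/s.
L_i = 0 + 0.3641 = 0.3641 kg·m²/s.
After sticking, I_f = I_p + m R² = 0.08589 + (0.0109)(0.192)² = 0.08629 kg·m².
ω_f = L_i / I_f = 0.3641 / 0.08629 = 4.220 rad/s.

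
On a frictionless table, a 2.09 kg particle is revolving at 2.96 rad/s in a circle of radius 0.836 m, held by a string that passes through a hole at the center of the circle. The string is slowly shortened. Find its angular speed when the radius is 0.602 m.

ω₂ ≈ 5.71 rad/s

No torque about the axis ⇒ m r₁² ω₁ = m r₂² ω₂.
ω₂ = ω₁ (r₁/r₂)² = (2.96)(0.836/0.602)² = 5.708 rad/s.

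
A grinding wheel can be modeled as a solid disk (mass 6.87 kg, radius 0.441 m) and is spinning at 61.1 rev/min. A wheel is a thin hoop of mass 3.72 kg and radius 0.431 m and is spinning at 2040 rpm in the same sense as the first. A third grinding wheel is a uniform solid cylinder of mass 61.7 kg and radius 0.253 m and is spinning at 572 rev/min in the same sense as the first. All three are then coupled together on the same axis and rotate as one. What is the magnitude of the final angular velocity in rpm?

No external torque acts about the common axis, so total angular momentum is conserved.
Moments of inertia: I_A = ½(6.87)(0.441)² = 0.6680 kg·m²; I_B = (3.72)(0.431)² = 0.6910 kg·m²; I_C = ½(61.7)(0.253)² = 1.975 kg·m².
Taking A's sense as positive: L = (0.6680)(61.1) + (0.6910)(2040) + (1.975)(572) = 2580 kg·m²·rpm.
Combined I = 0.6680 + 0.6910 + 1.975 = 3.334 kg·m².
ω_f = L / I = 2580 / 3.334 = 773.9 rpm.

|ω_f| ≈ 774 rpm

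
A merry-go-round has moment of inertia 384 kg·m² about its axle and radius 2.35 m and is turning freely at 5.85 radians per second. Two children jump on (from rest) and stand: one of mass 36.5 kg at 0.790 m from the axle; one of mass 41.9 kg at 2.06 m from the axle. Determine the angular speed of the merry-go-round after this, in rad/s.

ω_f ≈ 3.84 rad/s

No external torque acts about the axle; L_before = L_after.
Added inertia Σmr² = (36.5)(0.790)² + (41.9)(2.06)² = 200.6 kg·m²; I_f = 384.0 + 200.6 = 584.6 kg·m².
ω_f = I_p ω_i / I_f = (384.0)(5.85) / 584.6 = 3.843 rad/s.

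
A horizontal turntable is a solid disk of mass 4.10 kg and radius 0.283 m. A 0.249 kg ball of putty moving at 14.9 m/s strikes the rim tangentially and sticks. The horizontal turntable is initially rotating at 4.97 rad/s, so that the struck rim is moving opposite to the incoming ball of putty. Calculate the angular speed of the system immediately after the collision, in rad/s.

About the axle the impulsive forces during the collision are internal, so angular momentum about that axis is conserved.
I_p = ½(4.10)(0.283)² = 0.1642 kg·m². Taking the sense of the ball of putty's angular momentum as positive, L_{ball} = m v R = (0.249)(14.9)(0.283) = 1.050 kg·m²/s.
L_i = −I_p ω_p + m v R = −(0.1642)(4.97) + 1.050 = 0.2340 kg·m²/s.
After sticking, I_f = I_p + m R² = 0.1642 + (0.249)(0.283)² = 0.1841 kg·m².
ω_f = L_i / I_f = 0.2340 / 0.1841 = 1.271 rad/s.

|ω_f| ≈ 1.27 rad/s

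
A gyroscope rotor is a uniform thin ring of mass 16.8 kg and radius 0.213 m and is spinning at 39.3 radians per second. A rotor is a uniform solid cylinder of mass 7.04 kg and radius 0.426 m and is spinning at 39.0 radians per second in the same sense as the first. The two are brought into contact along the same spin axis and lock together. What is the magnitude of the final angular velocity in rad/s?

|ω_f| ≈ 39.2 rad/s

No external torque acts about the common axis, so total angular momentum is conserved.
Moments of inertia: I_A = (16.8)(0.213)² = 0.7622 kg·m²; I_B = ½(7.04)(0.426)² = 0.6388 kg·m².
Taking A's sense as positive: L = (0.7622)(39.3) + (0.6388)(39.0) = 54.87 kg·m²·rad/s.
Combined I = 0.7622 + 0.6388 = 1.401 kg·m².
ω_f = L / I = 54.87 / 1.401 = 39.16 rad/s.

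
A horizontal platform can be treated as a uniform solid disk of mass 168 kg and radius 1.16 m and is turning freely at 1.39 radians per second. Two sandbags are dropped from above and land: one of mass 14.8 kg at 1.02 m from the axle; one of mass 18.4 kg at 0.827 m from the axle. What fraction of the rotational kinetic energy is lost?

No external torque acts about the axle; L_before = L_after.
I_p = ½(168)(1.16)² = 113.0 kg·m².
Added inertia Σmr² = (14.8)(1.02)² + (18.4)(0.827)² = 27.98 kg·m²; I_f = 113.0 + 27.98 = 141.0 kg·m².
ω_f = I_p ω_i / I_f = (113.0)(1.39) / 141.0 = 1.114 rad/s.
KE_i = ½(113.0)(1.390 rad/s)² = 109.2 J; KE_f = ½(141.0)(1.114)² = 87.53 J.
Fraction lost = 0.1984.

fraction ≈ 0.198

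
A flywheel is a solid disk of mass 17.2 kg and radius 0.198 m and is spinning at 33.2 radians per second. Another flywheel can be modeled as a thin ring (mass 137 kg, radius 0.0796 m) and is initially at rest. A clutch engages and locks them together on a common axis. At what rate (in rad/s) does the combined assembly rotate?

No external torque acts about the common axis, so total angular momentum is conserved.
Moments of inertia: I_A = ½(17.2)(0.198)² = 0.3372 kg·m²; I_B = (137)(0.0796)² = 0.8681 kg·m².
Taking A's sense as positive: L = (0.3372)(33.2) = 11.19 kg·m²·rad/s.
Combined I = 0.3372 + 0.8681 = 1.205 kg·m².
ω_f = L / I = 11.19 / 1.205 = 9.288 rad/s.

|ω_f| ≈ 9.29 rad/s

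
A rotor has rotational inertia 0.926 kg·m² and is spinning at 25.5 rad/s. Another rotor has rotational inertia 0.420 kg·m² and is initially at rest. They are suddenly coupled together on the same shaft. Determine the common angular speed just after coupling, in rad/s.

|ω_f| ≈ 17.5 rad/s

The coupling torques are internal; angular momentum about the shared axis is conserved.
Taking A's sense as positive: L = (0.9260)(25.5) = 23.61 kg·m²·rad/s.
Combined I = 0.9260 + 0.4200 = 1.346 kg·m².
ω_f = L / I = 23.61 / 1.346 = 17.54 rad/s.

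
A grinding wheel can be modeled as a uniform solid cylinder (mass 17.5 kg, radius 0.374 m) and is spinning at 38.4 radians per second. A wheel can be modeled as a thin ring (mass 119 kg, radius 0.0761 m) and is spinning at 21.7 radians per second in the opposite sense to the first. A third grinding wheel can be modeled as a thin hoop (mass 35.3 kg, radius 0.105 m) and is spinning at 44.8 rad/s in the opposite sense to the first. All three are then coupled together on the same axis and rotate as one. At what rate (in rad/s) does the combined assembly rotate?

|ω_f| ≈ 6.35 rad/s

No external torque acts about the common axis, so total angular momentum is conserved.
Moments of inertia: I_A = ½(17.5)(0.374)² = 1.224 kg·m²; I_B = (119)(0.0761)² = 0.6892 kg·m²; I_C = (35.3)(0.105)² = 0.3892 kg·m².
Taking A's sense as positive: L = (1.224)(38.4) − (0.6892)(21.7) − (0.3892)(44.8) = 14.61 kg·m²·rad/s.
Combined I = 1.224 + 0.6892 + 0.3892 = 2.302 kg·m².
ω_f = L / I = 14.61 / 2.302 = 6.345 rad/s.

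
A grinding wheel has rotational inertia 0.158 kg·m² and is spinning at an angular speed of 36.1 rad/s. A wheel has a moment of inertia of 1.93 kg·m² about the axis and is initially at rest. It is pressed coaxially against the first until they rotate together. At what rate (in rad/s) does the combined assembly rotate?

|ω_f| ≈ 2.73 rad/s

No external torque acts about the common axis, so total angular momentum is conserved.
Taking A's sense as positive: L = (0.1580)(36.1) = 5.704 kg·m²·rad/s.
Combined I = 0.1580 + 1.930 = 2.088 kg·m².
ω_f = L / I = 5.704 / 2.088 = 2.732 rad/s.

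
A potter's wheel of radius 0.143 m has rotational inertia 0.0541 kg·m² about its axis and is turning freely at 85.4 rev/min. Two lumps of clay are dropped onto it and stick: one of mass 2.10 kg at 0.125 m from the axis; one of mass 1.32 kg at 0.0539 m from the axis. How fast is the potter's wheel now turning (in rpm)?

No external torque acts about the axis; L_before = L_after.
Added inertia Σmr² = (2.10)(0.125)² + (1.32)(0.0539)² = 0.03665 kg·m²; I_f = 0.05410 + 0.03665 = 0.09075 kg·m².
ω_f = I_p ω_i / I_f = (0.05410)(85.4) / 0.09075 = 50.91 rpm.

ω_f ≈ 50.9 rpm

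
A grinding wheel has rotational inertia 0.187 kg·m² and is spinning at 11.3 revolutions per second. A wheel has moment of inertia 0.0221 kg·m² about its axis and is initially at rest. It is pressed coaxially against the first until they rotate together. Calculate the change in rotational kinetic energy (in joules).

ΔKE ≈ -49.8 J

The coupling torques are internal; angular momentum about the shared axis is conserved.
Taking A's sense as positive: L = (0.1870)(11.3) = 2.113 kg·m²·rev/s.
Combined I = 0.1870 + 0.02210 = 0.2091 kg·m².
ω_f = L / I = 2.113 / 0.2091 = 10.11 rev/s.
KE_i = ½ΣIω² = 471.3 J; KE_f = ½(0.2091)(63.50)² = 421.5 J.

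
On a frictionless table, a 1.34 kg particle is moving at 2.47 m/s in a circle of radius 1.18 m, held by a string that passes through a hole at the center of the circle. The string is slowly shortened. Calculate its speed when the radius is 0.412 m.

v₂ ≈ 7.07 m/s

Central (radial) force ⇒ zero torque about the center ⇒ m v r is constant.
v₂ = v₁ r₁ / r₂ = (2.47)(1.18) / (0.412) = 7.074 m/s.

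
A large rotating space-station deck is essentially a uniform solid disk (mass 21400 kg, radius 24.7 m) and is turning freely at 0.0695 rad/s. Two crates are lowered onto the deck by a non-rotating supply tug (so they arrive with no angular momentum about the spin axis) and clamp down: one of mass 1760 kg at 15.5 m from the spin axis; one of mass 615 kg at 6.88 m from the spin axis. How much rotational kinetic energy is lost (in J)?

The added mass arrives with no angular momentum about the spin axis, and any external torque about the spin axis is negligible, so the system's angular momentum is conserved.
I_p = ½(21400)(24.7)² = 6.528e+06 kg·m².
Added inertia Σmr² = (1760)(15.5)² + (615)(6.88)² = 4.520e+05 kg·m²; I_f = 6.528e+06 + 4.520e+05 = 6.980e+06 kg·m².
ω_f = I_p ω_i / I_f = (6.528e+06)(0.0695) / 6.980e+06 = 0.06500 rad/s.
KE_i = ½(6.528e+06)(0.06950 rad/s)² = 15770 J; KE_f = ½(6.980e+06)(0.06500)² = 14750 J.

energy lost ≈ 1020 J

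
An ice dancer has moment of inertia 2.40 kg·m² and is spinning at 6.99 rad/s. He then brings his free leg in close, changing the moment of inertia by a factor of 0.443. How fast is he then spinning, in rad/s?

ω₂ ≈ 15.8 rad/s

With no external torque about the axis, L is conserved: I₁ω₁ = I₂ω₂.
I₂ = 0.443 × 2.40 = 1.063 kg·m².
ω₂ = I₁ω₁ / I₂ = (2.400)(6.99 rad/s) / (1.063) = 15.78 rad/s.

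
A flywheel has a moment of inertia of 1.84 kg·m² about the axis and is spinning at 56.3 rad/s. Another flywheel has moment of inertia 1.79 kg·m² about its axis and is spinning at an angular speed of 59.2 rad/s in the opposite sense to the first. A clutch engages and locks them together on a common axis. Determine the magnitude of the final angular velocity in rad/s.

No external torque acts about the common axis, so total angular momentum is conserved.
Taking A's sense as positive: L = (1.840)(56.3) − (1.790)(59.2) = -2.376 kg·m²·rad/s.
Combined I = 1.840 + 1.790 = 3.630 kg·m².
ω_f = L / I = -2.376 / 3.630 = -0.6545 rad/s.

|ω_f| ≈ 0.655 rad/s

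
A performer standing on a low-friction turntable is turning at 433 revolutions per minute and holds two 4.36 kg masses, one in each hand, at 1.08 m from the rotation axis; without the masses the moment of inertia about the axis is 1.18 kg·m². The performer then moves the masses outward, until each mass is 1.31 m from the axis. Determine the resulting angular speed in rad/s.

No external torque acts about the spin axis, so angular momentum is conserved.
I₁ = 1.18 + 2(4.36)(1.08)² = 11.35 kg·m²; I₂ = 1.18 + 2(4.36)(1.31)² = 16.14 kg·m².
ω₂ = I₁ω₁ / I₂ = (11.35)(433 rpm) / (16.14) = 304.4 rpm = 31.88 rad/s.

ω₂ ≈ 31.9 rad/s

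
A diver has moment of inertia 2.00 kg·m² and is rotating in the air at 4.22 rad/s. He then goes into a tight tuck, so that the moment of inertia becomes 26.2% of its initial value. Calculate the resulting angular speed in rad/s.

ω₂ ≈ 16.1 rad/s

With no external torque about the axis, L is conserved: I₁ω₁ = I₂ω₂.
I₂ = 0.262 × 2.00 = 0.5240 kg·m².
ω₂ = I₁ω₁ / I₂ = (2.000)(4.22 rad/s) / (0.5240) = 16.11 rad/s.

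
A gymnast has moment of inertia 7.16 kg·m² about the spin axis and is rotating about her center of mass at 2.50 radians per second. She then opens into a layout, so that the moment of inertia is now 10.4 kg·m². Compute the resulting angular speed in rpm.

ω₂ ≈ 16.4 rpm

Angular momentum about the spin axis is conserved since the torque about it is zero.
ω₂ = I₁ω₁ / I₂ = (7.160)(2.50 rad/s) / (10.40) = 1.721 rad/s = 16.44 rpm.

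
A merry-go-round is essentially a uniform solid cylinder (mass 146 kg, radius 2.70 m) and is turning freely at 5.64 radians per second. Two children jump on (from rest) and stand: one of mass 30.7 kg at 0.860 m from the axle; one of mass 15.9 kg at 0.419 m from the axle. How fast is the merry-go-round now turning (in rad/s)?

ω_f ≈ 5.38 rad/s

The added mass arrives with no angular momentum about the axle, and any external torque about the axle is negligible, so the system's angular momentum is conserved.
I_p = ½(146)(2.70)² = 532.2 kg·m².
Added inertia Σmr² = (30.7)(0.860)² + (15.9)(0.419)² = 25.50 kg·m²; I_f = 532.2 + 25.50 = 557.7 kg·m².
ω_f = I_p ω_i / I_f = (532.2)(5.64) / 557.7 = 5.382 rad/s.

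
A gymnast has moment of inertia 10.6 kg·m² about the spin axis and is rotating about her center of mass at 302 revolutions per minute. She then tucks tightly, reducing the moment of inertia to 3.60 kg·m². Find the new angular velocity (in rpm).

ω₂ ≈ 889 rpm

With no external torque about the axis, L is conserved: I₁ω₁ = I₂ω₂.
ω₂ = I₁ω₁ / I₂ = (10.60)(302 rpm) / (3.600) = 889.2 rpm.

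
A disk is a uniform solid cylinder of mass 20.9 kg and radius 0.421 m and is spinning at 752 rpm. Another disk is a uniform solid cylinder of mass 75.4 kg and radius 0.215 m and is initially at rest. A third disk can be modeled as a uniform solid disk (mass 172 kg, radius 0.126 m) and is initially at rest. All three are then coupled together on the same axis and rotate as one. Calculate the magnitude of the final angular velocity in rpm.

The coupling torques are internal; angular momentum about the shared axis is conserved.
Moments of inertia: I_A = ½(20.9)(0.421)² = 1.852 kg·m²; I_B = ½(75.4)(0.215)² = 1.743 kg·m²; I_C = ½(172)(0.126)² = 1.365 kg·m².
Taking A's sense as positive: L = (1.852)(752) = 1393 kg·m²·rpm.
Combined I = 1.852 + 1.743 + 1.365 = 4.960 kg·m².
ω_f = L / I = 1393 / 4.960 = 280.8 rpm.

|ω_f| ≈ 281 rpm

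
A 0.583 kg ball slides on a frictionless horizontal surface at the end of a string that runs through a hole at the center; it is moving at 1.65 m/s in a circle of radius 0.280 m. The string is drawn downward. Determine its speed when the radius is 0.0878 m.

Central (radial) force ⇒ zero torque about the center ⇒ m v r is constant.
v₂ = v₁ r₁ / r₂ = (1.65)(0.280) / (0.0878) = 5.262 m/s.

v₂ ≈ 5.26 m/s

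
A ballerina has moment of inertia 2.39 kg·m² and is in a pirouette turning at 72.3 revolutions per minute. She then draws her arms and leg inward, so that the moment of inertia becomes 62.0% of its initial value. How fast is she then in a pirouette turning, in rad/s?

No external torque acts about the spin axis, so angular momentum is conserved.
I₂ = 0.620 × 2.39 = 1.482 kg·m².
ω₂ = I₁ω₁ / I₂ = (2.390)(72.3 rpm) / (1.482) = 116.6 rpm = 12.21 rad/s.

ω₂ ≈ 12.2 rad/s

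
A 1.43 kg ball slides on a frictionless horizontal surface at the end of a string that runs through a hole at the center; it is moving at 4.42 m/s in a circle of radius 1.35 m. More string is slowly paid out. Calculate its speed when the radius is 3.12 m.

The only horizontal force on the mass is along the cord (radial), so it exerts no torque about the hole and angular momentum m v r is conserved.
v₂ = v₁ r₁ / r₂ = (4.42)(1.35) / (3.12) = 1.913 m/s.

v₂ ≈ 1.91 m/s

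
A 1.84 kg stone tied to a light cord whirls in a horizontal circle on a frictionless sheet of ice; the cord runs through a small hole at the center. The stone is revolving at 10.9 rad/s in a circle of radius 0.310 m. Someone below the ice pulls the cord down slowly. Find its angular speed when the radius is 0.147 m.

No torque about the axis ⇒ m r₁² ω₁ = m r₂² ω₂.
ω₂ = ω₁ (r₁/r₂)² = (10.9)(0.310/0.147)² = 48.47 rad/s.

ω₂ ≈ 48.5 rad/s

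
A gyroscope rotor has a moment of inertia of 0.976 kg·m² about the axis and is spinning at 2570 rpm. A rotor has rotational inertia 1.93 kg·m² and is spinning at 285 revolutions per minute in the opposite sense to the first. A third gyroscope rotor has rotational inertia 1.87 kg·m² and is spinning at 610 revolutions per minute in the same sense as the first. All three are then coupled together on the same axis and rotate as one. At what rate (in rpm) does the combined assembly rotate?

|ω_f| ≈ 649 rpm

No external torque acts about the common axis, so total angular momentum is conserved.
Taking A's sense as positive: L = (0.9760)(2570) − (1.930)(285) + (1.870)(610) = 3099 kg·m²·rpm.
Combined I = 0.9760 + 1.930 + 1.870 = 4.776 kg·m².
ω_f = L / I = 3099 / 4.776 = 648.9 rpm.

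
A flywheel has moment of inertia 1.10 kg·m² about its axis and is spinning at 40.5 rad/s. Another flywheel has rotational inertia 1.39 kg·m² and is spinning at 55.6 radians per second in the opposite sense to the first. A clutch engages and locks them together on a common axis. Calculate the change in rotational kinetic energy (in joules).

ΔKE ≈ -2840 J

No external torque acts about the common axis, so total angular momentum is conserved.
Taking A's sense as positive: L = (1.100)(40.5) − (1.390)(55.6) = -32.73 kg·m²·rad/s.
Combined I = 1.100 + 1.390 = 2.490 kg·m².
ω_f = L / I = -32.73 / 2.490 = -13.15 rad/s.
KE_i = ½ΣIω² = 3051 J; KE_f = ½(2.490)(13.15)² = 215.2 J.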